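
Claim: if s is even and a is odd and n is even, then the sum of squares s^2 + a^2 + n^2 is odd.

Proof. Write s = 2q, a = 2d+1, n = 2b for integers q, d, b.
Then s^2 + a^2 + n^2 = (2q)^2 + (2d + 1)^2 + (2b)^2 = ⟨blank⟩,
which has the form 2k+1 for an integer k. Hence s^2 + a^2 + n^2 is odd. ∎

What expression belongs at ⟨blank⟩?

Expanding: (2q)^2 + (2d + 1)^2 + (2b)^2 = 4b^2 + 4d^2 + 4d + 4q^2 + 1.
Every term except the constant is even, so this is 2(2b^2 + 2d^2 + 2d + 2q^2) + 1,
and 2b^2 + 2d^2 + 2d + 2q^2 ∈ ℤ gives the required form.

2(2b^2 + 2d^2 + 2d + 2q^2) + 1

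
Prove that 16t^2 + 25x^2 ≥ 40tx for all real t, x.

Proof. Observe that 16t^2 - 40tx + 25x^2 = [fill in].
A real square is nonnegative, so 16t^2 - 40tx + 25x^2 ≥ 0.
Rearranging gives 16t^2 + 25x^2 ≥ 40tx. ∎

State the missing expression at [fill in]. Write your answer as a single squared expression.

(4t - 5x)^2

The leading and trailing coefficients are 4^2 and 5^2, and 40 = 2·4·5, so the trinomial is (4t - 5x)^2.
Hence 16t^2 - 40tx + 25x^2 ≥ 0.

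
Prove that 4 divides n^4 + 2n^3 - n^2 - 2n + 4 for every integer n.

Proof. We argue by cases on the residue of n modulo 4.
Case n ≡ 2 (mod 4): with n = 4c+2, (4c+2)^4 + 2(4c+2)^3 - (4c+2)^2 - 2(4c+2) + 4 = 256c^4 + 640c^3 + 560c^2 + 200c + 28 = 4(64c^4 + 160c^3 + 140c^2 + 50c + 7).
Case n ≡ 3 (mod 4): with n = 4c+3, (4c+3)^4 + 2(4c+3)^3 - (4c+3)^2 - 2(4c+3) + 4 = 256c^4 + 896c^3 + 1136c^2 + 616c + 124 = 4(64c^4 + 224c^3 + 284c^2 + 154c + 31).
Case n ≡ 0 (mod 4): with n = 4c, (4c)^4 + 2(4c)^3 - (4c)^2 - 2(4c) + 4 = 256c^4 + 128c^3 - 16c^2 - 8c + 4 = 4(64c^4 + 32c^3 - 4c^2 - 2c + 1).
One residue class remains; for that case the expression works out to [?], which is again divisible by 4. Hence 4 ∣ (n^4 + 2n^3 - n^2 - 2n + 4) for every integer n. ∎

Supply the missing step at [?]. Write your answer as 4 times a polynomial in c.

The residues treated are {2, 3, 0}, so the missing case is n ≡ 1 (mod 4); write n = 4c+1.
Then (4c+1)^4 + 2(4c+1)^3 - (4c+1)^2 - 2(4c+1) + 4 = 256c^4 + 384c^3 + 176c^2 + 24c + 4 = 4(64c^4 + 96c^3 + 44c^2 + 6c + 1).

4(64c^4 + 96c^3 + 44c^2 + 6c + 1)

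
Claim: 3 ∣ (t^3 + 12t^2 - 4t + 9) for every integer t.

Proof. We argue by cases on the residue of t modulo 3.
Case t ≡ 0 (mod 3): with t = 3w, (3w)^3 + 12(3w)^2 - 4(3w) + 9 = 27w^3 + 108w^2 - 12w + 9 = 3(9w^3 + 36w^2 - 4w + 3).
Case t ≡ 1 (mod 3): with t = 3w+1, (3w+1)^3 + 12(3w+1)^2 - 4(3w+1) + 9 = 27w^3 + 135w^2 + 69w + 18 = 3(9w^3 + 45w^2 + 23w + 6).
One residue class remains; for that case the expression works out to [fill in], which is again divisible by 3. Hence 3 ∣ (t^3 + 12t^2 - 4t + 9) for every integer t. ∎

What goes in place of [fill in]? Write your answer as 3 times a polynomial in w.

The residues treated are {0, 1}, so the missing case is t ≡ 2 (mod 3); write t = 3w+2.
Then (3w+2)^3 + 12(3w+2)^2 - 4(3w+2) + 9 = 27w^3 + 162w^2 + 168w + 57 = 3(9w^3 + 54w^2 + 56w + 19).

3(9w^3 + 54w^2 + 56w + 19)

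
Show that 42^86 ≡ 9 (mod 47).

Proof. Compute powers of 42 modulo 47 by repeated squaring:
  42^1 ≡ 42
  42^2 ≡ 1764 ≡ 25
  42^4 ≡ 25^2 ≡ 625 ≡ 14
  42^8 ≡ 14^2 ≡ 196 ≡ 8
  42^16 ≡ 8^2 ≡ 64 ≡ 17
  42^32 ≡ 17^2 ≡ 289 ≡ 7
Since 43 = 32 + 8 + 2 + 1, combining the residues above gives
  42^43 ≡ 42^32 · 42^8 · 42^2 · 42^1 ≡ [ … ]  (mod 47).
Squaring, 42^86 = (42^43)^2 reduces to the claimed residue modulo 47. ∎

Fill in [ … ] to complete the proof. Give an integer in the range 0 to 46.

Multiply the listed residues: 7 · 8 · 25 · 42 = 56 → 1400 → 58800.
Reducing modulo 47: 58800 = 1251·47 + 3, so 42^43 ≡ 3.

3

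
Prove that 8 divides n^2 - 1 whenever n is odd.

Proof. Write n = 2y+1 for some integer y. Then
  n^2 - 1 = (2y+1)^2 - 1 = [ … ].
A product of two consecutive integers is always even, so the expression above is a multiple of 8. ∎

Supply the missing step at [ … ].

4y(y + 1)

(2y+1)^2 - 1 = 4y^2 + 4y + 1 - 1 = 4y^2 + 4y = 4y(y+1).
Since y and y+1 are consecutive, y(y+1) is even, and 4·(even) is a multiple of 8.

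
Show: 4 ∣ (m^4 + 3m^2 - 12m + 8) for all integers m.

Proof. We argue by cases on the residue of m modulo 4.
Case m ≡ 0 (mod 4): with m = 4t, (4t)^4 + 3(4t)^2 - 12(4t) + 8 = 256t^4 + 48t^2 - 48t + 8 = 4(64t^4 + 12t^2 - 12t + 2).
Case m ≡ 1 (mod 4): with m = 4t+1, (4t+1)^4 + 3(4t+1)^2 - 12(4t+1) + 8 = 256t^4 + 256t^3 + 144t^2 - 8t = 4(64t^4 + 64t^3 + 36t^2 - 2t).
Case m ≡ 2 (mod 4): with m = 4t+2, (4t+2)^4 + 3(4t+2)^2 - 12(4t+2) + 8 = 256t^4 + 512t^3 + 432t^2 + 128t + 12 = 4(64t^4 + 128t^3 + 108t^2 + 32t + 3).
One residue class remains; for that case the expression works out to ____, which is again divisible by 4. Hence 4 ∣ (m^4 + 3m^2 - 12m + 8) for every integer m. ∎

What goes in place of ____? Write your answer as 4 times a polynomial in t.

The residues treated are {0, 1, 2}, so the missing case is m ≡ 3 (mod 4); write m = 4t+3.
Then (4t+3)^4 + 3(4t+3)^2 - 12(4t+3) + 8 = 256t^4 + 768t^3 + 912t^2 + 456t + 80 = 4(64t^4 + 192t^3 + 228t^2 + 114t + 20).

4(64t^4 + 192t^3 + 228t^2 + 114t + 20)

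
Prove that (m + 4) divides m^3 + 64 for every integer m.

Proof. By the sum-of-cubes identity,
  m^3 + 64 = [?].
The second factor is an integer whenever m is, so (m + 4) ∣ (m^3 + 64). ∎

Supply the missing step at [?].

(m + 4)(m^2 - 4m + 16)

Polynomial division of m^3 + 64 by m + 4 leaves remainder 0 and quotient m^2 - 4m + 16.
Hence m^3 + 64 = (m + 4)(m^2 - 4m + 16).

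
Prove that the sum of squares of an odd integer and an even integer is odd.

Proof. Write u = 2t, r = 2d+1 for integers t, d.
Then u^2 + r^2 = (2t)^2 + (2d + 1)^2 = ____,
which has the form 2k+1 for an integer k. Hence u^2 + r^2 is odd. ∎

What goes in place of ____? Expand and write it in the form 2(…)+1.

(2t)^2 + (2d + 1)^2 = 4d^2 + 4d + 4t^2 + 1
= 2(2d^2 + 2d + 2t^2) + 1.
Since 2d^2 + 2d + 2t^2 is an integer, the sum of squares is of the form 2k+1 for an integer k.

2(2d^2 + 2d + 2t^2) + 1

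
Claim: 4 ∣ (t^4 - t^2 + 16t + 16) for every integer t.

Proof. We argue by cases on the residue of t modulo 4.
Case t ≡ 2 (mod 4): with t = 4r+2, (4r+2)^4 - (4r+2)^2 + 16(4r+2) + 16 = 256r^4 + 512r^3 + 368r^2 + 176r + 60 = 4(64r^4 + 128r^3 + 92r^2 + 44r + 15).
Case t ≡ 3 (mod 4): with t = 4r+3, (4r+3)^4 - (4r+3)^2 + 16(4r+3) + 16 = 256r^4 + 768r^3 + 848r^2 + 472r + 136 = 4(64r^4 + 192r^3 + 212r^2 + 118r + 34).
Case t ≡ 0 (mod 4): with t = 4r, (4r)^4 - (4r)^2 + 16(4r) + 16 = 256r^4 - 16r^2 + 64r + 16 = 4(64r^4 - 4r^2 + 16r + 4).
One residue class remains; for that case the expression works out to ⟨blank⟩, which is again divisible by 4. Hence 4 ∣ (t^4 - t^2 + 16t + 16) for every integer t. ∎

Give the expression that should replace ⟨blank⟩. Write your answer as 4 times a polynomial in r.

4(64r^4 + 64r^3 + 20r^2 + 18r + 8)

The residues treated are {2, 3, 0}, so the missing case is t ≡ 1 (mod 4); write t = 4r+1.
Then (4r+1)^4 - (4r+1)^2 + 16(4r+1) + 16 = 256r^4 + 256r^3 + 80r^2 + 72r + 32 = 4(64r^4 + 64r^3 + 20r^2 + 18r + 8).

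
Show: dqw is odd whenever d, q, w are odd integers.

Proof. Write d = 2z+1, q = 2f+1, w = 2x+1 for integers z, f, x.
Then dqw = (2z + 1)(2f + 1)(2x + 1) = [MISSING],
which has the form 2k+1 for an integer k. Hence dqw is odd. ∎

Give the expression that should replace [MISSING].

2(4fxz + 2fx + 2fz + f + 2xz + x + z) + 1

Expanding: (2z + 1)(2f + 1)(2x + 1) = 8fxz + 4fx + 4fz + 2f + 4xz + 2x + 2z + 1.
Every term except the constant is even, so this is 2(4fxz + 2fx + 2fz + f + 2xz + x + z) + 1,
and 4fxz + 2fx + 2fz + f + 2xz + x + z ∈ ℤ gives the required form.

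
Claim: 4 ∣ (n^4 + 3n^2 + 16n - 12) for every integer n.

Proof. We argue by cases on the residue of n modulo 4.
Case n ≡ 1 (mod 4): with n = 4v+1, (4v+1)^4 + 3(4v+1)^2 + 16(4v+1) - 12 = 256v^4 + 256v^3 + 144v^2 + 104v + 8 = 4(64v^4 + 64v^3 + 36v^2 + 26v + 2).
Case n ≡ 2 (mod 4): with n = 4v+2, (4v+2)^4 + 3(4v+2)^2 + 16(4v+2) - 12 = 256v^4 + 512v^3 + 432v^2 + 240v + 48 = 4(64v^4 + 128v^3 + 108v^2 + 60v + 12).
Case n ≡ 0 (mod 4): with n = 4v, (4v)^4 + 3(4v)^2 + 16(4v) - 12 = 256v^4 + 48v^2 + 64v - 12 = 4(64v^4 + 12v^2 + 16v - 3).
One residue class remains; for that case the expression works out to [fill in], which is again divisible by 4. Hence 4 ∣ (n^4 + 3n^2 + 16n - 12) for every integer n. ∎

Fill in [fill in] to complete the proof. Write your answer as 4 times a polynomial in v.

The residues treated are {1, 2, 0}, so the missing case is n ≡ 3 (mod 4); write n = 4v+3.
Then (4v+3)^4 + 3(4v+3)^2 + 16(4v+3) - 12 = 256v^4 + 768v^3 + 912v^2 + 568v + 144 = 4(64v^4 + 192v^3 + 228v^2 + 142v + 36).

4(64v^4 + 192v^3 + 228v^2 + 142v + 36)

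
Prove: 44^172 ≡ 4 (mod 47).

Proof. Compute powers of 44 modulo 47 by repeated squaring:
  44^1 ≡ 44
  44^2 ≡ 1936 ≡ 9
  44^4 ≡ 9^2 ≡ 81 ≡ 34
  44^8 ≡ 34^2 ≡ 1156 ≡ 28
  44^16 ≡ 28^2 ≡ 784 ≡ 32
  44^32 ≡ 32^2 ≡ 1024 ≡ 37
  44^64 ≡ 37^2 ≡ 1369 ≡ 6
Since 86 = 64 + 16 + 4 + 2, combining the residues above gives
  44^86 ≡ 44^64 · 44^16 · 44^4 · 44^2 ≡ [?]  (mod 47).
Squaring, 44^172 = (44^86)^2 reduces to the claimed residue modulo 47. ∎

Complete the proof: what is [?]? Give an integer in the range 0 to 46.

2

44^64 · 44^16 · 44^4 · 44^2 ≡ 6 · 32 · 34 · 9 = 58752.
58752 mod 47 = 2, so 44^86 ≡ 2 (mod 47).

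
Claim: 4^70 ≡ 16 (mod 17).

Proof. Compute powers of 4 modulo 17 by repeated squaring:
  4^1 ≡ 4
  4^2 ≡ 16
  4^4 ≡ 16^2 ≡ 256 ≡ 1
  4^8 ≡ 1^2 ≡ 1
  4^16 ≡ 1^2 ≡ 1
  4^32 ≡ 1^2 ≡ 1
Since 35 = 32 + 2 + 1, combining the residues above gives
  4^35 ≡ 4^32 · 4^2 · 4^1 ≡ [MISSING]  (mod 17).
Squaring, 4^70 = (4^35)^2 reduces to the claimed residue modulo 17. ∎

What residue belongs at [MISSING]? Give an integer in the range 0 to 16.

13

Multiply the listed residues: 1 · 16 · 4 = 16 → 64.
Reducing modulo 17: 64 = 3·17 + 13, so 4^35 ≡ 13.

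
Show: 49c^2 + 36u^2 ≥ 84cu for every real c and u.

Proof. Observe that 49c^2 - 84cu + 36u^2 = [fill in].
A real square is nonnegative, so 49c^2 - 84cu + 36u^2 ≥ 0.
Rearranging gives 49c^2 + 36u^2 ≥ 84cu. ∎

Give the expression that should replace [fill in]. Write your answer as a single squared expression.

(7c - 6u)^2

The leading and trailing coefficients are 7^2 and 6^2, and 84 = 2·7·6, so the trinomial is (7c - 6u)^2.
Hence 49c^2 - 84cu + 36u^2 ≥ 0.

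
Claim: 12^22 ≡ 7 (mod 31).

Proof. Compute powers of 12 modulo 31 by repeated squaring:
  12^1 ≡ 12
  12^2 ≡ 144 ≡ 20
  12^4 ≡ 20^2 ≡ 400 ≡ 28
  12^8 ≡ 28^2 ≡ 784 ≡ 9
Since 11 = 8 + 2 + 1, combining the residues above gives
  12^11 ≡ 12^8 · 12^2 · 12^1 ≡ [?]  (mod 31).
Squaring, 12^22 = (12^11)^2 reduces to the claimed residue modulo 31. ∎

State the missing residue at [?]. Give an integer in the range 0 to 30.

21

Multiply the listed residues: 9 · 20 · 12 = 180 → 2160.
Reducing modulo 31: 2160 = 69·31 + 21, so 12^11 ≡ 21.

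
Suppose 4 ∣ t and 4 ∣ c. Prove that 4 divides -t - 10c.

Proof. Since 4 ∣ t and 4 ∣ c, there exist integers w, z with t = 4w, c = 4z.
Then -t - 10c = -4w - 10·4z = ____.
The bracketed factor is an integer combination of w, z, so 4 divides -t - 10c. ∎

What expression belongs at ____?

4(-w - 10z)

Pull the common 4 out of every term: -4w - 10·4z = 4(-w - 10z).
-w - 10z is an integer, which exhibits the divisibility.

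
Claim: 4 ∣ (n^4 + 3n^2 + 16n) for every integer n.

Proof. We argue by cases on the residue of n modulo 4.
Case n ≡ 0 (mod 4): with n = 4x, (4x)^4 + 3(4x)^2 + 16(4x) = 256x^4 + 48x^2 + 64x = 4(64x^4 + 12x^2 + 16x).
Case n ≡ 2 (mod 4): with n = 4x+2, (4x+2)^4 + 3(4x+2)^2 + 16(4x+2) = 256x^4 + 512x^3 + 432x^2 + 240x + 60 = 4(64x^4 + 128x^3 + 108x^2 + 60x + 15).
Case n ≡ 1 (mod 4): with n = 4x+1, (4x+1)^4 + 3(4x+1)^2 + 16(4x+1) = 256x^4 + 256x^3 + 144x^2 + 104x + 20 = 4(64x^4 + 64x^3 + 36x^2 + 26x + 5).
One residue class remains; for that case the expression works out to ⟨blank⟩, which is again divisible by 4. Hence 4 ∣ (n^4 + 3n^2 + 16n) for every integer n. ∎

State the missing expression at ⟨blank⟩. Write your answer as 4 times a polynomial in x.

The residues treated are {0, 2, 1}, so the missing case is n ≡ 3 (mod 4); write n = 4x+3.
Then (4x+3)^4 + 3(4x+3)^2 + 16(4x+3) = 256x^4 + 768x^3 + 912x^2 + 568x + 156 = 4(64x^4 + 192x^3 + 228x^2 + 142x + 39).

4(64x^4 + 192x^3 + 228x^2 + 142x + 39)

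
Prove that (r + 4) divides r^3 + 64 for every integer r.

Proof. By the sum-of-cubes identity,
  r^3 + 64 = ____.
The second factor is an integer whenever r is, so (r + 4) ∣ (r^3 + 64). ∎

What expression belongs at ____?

(r + 4)(r^2 - 4r + 16)

a^3 + b^3 = (a + b)(a^2 - ab + b^2). With a = r, b = 4:
r^3 + 64 = (r + 4)(r^2 - 4r + 16).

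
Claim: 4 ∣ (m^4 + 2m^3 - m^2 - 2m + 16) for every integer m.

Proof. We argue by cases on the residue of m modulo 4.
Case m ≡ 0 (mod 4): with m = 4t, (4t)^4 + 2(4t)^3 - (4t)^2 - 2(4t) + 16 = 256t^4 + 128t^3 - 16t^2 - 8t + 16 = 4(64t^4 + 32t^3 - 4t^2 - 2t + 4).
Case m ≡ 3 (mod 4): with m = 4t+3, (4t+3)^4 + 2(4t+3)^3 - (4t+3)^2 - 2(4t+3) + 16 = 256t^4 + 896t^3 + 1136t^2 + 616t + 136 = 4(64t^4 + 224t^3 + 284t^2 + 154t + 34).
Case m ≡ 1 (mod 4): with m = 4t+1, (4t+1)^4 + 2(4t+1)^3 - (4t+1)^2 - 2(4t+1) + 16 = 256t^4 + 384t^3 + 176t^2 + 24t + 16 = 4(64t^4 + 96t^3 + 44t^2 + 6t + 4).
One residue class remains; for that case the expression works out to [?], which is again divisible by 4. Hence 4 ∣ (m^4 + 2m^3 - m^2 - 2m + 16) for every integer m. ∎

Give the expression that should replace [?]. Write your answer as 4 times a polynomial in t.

Only m ≡ 2 (mod 4) is unaccounted for. Put m = 4t+2:
(4t+2)^4 + 2(4t+2)^3 - (4t+2)^2 - 2(4t+2) + 16 expands to 256t^4 + 640t^3 + 560t^2 + 200t + 40,
and factoring out 4 leaves 4(64t^4 + 160t^3 + 140t^2 + 50t + 10).

4(64t^4 + 160t^3 + 140t^2 + 50t + 10)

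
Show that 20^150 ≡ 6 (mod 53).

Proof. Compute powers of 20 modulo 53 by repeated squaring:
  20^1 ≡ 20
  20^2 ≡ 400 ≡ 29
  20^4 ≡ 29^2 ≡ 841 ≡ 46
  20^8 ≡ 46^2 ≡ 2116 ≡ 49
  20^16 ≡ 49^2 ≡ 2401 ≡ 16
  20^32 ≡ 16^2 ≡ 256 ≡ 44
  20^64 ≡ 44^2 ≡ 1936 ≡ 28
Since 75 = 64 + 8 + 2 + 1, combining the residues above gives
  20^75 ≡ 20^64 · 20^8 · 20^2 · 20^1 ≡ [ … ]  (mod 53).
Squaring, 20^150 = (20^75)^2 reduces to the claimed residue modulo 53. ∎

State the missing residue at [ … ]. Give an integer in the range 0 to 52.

Multiply the listed residues: 28 · 49 · 29 · 20 = 1372 → 39788 → 795760.
Reducing modulo 53: 795760 = 15014·53 + 18, so 20^75 ≡ 18.

18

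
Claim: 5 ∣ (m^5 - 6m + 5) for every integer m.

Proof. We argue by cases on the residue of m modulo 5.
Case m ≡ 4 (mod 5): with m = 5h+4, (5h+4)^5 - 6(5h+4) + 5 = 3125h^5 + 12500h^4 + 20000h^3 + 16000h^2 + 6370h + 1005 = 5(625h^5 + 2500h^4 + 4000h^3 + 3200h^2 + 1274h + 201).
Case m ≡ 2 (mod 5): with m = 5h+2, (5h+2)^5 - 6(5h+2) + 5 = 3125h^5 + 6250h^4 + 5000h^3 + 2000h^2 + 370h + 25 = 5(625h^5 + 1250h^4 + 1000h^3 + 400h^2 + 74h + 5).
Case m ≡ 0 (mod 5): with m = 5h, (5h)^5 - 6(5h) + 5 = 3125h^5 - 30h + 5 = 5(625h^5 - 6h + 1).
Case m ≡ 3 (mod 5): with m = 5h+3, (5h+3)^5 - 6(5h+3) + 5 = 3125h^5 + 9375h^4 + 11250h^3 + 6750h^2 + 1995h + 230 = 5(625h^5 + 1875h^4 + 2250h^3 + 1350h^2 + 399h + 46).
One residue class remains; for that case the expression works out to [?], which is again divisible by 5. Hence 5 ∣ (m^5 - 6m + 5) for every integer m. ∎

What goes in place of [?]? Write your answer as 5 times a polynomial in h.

5(625h^5 + 625h^4 + 250h^3 + 50h^2 - h)

The residues treated are {4, 2, 0, 3}, so the missing case is m ≡ 1 (mod 5); write m = 5h+1.
Then (5h+1)^5 - 6(5h+1) + 5 = 3125h^5 + 3125h^4 + 1250h^3 + 250h^2 - 5h = 5(625h^5 + 625h^4 + 250h^3 + 50h^2 - h).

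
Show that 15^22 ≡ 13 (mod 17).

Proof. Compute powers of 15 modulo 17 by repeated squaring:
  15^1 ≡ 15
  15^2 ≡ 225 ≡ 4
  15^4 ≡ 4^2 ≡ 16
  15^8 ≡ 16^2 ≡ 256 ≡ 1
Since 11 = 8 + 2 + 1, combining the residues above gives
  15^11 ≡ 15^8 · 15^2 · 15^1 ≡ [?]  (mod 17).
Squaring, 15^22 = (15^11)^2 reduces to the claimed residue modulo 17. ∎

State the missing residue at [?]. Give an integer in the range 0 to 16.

9

15^8 · 15^2 · 15^1 ≡ 1 · 4 · 15 = 60.
60 mod 17 = 9, so 15^11 ≡ 9 (mod 17).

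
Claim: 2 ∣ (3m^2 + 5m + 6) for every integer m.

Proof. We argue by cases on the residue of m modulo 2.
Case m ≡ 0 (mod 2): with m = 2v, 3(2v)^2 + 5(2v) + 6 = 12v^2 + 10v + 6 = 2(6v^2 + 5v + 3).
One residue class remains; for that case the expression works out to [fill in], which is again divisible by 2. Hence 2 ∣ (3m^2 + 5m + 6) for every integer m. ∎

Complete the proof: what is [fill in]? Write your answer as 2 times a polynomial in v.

2(6v^2 + 11v + 7)

Only m ≡ 1 (mod 2) is unaccounted for. Put m = 2v+1:
3(2v+1)^2 + 5(2v+1) + 6 expands to 12v^2 + 22v + 14,
and factoring out 2 leaves 2(6v^2 + 11v + 7).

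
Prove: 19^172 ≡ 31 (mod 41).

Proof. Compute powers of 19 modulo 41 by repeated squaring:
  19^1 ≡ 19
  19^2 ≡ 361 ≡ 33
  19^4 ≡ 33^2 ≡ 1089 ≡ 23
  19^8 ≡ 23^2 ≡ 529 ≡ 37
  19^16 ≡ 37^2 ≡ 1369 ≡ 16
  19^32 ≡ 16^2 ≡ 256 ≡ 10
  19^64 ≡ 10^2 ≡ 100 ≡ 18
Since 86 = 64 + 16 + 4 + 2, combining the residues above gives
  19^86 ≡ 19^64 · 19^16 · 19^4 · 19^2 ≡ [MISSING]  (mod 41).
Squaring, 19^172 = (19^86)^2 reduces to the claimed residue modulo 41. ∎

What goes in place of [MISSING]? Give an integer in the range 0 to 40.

19^64 · 19^16 · 19^4 · 19^2 ≡ 18 · 16 · 23 · 33 = 218592.
218592 mod 41 = 21, so 19^86 ≡ 21 (mod 41).

21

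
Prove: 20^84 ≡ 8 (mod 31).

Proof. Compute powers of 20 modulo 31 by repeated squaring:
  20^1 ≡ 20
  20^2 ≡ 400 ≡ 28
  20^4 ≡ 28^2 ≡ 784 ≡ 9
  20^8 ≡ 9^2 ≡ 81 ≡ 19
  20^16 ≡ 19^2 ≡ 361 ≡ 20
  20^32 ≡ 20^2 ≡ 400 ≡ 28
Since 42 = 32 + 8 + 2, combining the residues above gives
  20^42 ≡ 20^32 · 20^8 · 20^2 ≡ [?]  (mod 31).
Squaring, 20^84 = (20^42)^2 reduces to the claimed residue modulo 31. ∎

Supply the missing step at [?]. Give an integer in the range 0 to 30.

20^32 · 20^8 · 20^2 ≡ 28 · 19 · 28 = 14896.
14896 mod 31 = 16, so 20^42 ≡ 16 (mod 31).

16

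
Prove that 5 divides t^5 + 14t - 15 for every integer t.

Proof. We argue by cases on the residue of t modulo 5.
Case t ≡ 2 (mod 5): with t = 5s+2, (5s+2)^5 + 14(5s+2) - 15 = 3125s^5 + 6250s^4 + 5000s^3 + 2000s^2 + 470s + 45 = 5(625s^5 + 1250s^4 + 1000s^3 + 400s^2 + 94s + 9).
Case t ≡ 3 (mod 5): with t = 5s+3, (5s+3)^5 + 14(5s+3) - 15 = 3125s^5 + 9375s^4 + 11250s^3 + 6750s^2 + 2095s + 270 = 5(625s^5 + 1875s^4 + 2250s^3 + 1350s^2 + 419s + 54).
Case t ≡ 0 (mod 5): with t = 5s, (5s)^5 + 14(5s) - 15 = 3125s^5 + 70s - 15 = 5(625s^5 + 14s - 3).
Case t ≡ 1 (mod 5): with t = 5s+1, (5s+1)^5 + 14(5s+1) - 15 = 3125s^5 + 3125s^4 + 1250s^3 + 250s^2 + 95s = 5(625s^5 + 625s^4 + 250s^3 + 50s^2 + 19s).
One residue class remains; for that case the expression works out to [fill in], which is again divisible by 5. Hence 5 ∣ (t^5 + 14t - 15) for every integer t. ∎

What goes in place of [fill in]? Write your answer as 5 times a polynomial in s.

5(625s^5 + 2500s^4 + 4000s^3 + 3200s^2 + 1294s + 213)

The residues treated are {2, 3, 0, 1}, so the missing case is t ≡ 4 (mod 5); write t = 5s+4.
Then (5s+4)^5 + 14(5s+4) - 15 = 3125s^5 + 12500s^4 + 20000s^3 + 16000s^2 + 6470s + 1065 = 5(625s^5 + 2500s^4 + 4000s^3 + 3200s^2 + 1294s + 213).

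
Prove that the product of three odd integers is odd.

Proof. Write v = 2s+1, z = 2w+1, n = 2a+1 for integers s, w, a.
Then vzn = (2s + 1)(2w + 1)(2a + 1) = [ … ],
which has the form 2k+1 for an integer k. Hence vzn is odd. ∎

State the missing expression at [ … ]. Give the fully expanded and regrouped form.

(2s + 1)(2w + 1)(2a + 1) = 8asw + 4as + 4aw + 2a + 4sw + 2s + 2w + 1
= 2(4asw + 2as + 2aw + a + 2sw + s + w) + 1.
Since 4asw + 2as + 2aw + a + 2sw + s + w is an integer, the product is of the form 2k+1 for an integer k.

2(4asw + 2as + 2aw + a + 2sw + s + w) + 1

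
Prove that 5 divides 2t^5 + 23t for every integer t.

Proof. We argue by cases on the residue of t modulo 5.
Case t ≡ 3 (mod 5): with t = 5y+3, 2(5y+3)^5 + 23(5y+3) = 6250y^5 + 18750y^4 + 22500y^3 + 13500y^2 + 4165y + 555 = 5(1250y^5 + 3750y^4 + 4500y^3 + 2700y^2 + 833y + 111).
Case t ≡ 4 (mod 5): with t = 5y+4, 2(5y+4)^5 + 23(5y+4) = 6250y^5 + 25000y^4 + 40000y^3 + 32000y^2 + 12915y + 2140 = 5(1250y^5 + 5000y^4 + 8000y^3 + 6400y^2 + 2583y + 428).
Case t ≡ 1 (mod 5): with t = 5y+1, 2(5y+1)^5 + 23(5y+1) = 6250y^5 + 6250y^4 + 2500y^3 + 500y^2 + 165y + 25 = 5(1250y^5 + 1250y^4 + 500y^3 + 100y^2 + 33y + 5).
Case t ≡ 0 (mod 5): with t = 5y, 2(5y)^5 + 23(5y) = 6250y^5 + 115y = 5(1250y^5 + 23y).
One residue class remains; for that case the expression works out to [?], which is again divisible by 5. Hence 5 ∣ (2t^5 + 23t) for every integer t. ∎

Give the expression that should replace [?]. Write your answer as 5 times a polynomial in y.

The residues treated are {3, 4, 1, 0}, so the missing case is t ≡ 2 (mod 5); write t = 5y+2.
Then 2(5y+2)^5 + 23(5y+2) = 6250y^5 + 12500y^4 + 10000y^3 + 4000y^2 + 915y + 110 = 5(1250y^5 + 2500y^4 + 2000y^3 + 800y^2 + 183y + 22).

5(1250y^5 + 2500y^4 + 2000y^3 + 800y^2 + 183y + 22)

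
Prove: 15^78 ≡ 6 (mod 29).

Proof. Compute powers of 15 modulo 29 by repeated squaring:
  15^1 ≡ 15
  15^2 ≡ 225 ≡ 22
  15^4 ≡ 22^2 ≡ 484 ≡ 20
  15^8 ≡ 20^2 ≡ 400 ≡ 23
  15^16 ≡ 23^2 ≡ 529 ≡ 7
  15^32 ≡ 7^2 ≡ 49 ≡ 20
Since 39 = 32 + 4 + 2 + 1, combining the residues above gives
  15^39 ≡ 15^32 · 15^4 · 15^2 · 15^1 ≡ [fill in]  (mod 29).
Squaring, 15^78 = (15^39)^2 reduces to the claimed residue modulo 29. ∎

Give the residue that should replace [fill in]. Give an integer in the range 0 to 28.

15^32 · 15^4 · 15^2 · 15^1 ≡ 20 · 20 · 22 · 15 = 132000.
132000 mod 29 = 21, so 15^39 ≡ 21 (mod 29).

21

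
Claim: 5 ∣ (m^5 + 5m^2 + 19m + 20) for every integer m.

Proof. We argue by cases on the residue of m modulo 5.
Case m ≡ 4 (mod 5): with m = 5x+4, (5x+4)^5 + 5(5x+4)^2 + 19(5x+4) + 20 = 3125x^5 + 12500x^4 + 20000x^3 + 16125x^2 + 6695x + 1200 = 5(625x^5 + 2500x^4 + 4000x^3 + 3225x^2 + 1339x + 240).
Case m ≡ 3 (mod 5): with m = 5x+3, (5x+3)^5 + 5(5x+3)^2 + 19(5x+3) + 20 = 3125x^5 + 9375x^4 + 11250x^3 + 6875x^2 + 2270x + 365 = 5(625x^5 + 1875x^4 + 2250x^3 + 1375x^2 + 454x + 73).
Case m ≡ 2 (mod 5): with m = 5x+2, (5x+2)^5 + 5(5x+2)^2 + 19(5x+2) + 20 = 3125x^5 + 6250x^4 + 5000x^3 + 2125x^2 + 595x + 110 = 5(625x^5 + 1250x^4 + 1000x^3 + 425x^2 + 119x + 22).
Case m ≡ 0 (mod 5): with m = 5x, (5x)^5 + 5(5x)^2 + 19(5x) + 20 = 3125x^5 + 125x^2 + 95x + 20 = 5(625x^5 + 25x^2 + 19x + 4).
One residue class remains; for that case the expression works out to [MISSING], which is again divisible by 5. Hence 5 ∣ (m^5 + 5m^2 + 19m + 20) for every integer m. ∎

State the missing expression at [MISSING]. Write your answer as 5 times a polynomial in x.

The residues treated are {4, 3, 2, 0}, so the missing case is m ≡ 1 (mod 5); write m = 5x+1.
Then (5x+1)^5 + 5(5x+1)^2 + 19(5x+1) + 20 = 3125x^5 + 3125x^4 + 1250x^3 + 375x^2 + 170x + 45 = 5(625x^5 + 625x^4 + 250x^3 + 75x^2 + 34x + 9).

5(625x^5 + 625x^4 + 250x^3 + 75x^2 + 34x + 9)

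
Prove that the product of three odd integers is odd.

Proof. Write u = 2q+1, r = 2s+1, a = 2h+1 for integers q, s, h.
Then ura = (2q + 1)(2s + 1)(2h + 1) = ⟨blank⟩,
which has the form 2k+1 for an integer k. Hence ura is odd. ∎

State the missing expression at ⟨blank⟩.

2(4hqs + 2hq + 2hs + h + 2qs + q + s) + 1

Expanding: (2q + 1)(2s + 1)(2h + 1) = 8hqs + 4hq + 4hs + 2h + 4qs + 2q + 2s + 1.
Every term except the constant is even, so this is 2(4hqs + 2hq + 2hs + h + 2qs + q + s) + 1,
and 4hqs + 2hq + 2hs + h + 2qs + q + s ∈ ℤ gives the required form.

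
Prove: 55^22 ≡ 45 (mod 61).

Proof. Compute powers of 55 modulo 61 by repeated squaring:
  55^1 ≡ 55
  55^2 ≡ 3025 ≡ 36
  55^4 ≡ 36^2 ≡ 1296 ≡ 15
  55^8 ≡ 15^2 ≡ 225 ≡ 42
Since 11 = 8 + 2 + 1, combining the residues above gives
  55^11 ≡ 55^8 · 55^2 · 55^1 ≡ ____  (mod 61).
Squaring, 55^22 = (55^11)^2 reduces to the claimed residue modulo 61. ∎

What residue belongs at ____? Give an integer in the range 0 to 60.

17

55^8 · 55^2 · 55^1 ≡ 42 · 36 · 55 = 83160.
83160 mod 61 = 17, so 55^11 ≡ 17 (mod 61).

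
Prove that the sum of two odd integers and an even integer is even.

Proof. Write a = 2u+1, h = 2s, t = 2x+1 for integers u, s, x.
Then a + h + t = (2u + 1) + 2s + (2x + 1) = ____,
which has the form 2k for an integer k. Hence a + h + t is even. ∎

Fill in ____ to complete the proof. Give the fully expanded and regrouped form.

2(s + u + x + 1)

(2u + 1) + 2s + (2x + 1) = 2s + 2u + 2x + 2
= 2(s + u + x + 1).
Since s + u + x + 1 is an integer, the sum is of the form 2k for an integer k.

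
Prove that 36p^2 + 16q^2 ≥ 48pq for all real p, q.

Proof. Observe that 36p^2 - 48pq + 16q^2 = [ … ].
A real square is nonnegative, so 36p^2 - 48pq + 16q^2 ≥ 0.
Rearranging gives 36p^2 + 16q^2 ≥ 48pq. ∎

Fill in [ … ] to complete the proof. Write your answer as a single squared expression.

36p^2 - 48pq + 16q^2 is a perfect-square trinomial: the outer terms are (6p)^2 and (4q)^2, and the cross term is -2·6p·4q.
So 36p^2 - 48pq + 16q^2 = (6p - 4q)^2 ≥ 0.

(6p - 4q)^2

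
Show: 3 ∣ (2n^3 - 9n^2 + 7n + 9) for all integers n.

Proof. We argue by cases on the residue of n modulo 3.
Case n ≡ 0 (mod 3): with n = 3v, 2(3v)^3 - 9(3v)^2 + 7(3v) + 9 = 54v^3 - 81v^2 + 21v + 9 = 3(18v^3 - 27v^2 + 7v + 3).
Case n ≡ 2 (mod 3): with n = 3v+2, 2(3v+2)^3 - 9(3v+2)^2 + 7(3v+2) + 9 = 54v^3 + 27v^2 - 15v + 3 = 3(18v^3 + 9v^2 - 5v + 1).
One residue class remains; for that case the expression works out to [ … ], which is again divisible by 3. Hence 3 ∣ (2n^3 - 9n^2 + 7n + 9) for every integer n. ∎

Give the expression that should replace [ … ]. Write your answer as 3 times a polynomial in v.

The residues treated are {0, 2}, so the missing case is n ≡ 1 (mod 3); write n = 3v+1.
Then 2(3v+1)^3 - 9(3v+1)^2 + 7(3v+1) + 9 = 54v^3 - 27v^2 - 15v + 9 = 3(18v^3 - 9v^2 - 5v + 3).

3(18v^3 - 9v^2 - 5v + 3)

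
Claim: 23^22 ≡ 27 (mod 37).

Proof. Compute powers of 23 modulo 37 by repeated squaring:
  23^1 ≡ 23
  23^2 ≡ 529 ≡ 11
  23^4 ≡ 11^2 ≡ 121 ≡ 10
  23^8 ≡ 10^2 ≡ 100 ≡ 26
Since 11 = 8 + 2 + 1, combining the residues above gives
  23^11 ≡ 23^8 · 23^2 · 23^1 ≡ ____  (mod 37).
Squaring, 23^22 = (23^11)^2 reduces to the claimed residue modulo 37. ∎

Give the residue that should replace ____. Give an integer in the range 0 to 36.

Multiply the listed residues: 26 · 11 · 23 = 286 → 6578.
Reducing modulo 37: 6578 = 177·37 + 29, so 23^11 ≡ 29.

29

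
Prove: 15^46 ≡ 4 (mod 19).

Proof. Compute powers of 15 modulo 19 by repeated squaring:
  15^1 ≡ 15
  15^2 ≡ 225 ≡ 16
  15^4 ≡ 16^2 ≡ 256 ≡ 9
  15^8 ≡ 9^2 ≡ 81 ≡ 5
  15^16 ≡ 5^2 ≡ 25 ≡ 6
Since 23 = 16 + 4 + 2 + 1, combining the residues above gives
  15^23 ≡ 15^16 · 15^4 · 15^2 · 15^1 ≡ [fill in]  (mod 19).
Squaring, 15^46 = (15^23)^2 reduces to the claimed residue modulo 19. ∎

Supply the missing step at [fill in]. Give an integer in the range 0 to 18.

2

Multiply the listed residues: 6 · 9 · 16 · 15 = 54 → 864 → 12960.
Reducing modulo 19: 12960 = 682·19 + 2, so 15^23 ≡ 2.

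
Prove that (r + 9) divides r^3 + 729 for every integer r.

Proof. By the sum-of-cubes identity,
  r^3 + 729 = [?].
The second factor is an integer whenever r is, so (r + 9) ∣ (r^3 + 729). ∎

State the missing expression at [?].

(r + 9)(r^2 - 9r + 81)

a^3 + b^3 = (a + b)(a^2 - ab + b^2). With a = r, b = 9:
r^3 + 729 = (r + 9)(r^2 - 9r + 81).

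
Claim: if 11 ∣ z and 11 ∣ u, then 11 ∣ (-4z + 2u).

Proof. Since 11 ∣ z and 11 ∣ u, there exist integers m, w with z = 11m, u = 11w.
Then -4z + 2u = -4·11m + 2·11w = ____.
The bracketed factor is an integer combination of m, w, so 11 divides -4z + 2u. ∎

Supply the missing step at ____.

11(-4m + 2w)

Each term has a factor of 11: -4·11m + 2·11w = 11·(-4m + 2w).
Since -4m + 2w is an integer, 11 ∣ (-4z + 2u).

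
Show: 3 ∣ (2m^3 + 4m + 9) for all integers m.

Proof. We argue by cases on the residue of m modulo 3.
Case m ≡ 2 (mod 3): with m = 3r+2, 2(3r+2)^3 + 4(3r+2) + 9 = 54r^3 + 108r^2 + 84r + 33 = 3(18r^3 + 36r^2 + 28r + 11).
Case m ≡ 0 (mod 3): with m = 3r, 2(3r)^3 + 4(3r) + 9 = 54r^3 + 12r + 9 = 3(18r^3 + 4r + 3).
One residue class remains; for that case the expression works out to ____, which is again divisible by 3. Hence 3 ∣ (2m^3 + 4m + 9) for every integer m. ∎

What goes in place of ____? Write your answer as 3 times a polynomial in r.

Only m ≡ 1 (mod 3) is unaccounted for. Put m = 3r+1:
2(3r+1)^3 + 4(3r+1) + 9 expands to 54r^3 + 54r^2 + 30r + 15,
and factoring out 3 leaves 3(18r^3 + 18r^2 + 10r + 5).

3(18r^3 + 18r^2 + 10r + 5)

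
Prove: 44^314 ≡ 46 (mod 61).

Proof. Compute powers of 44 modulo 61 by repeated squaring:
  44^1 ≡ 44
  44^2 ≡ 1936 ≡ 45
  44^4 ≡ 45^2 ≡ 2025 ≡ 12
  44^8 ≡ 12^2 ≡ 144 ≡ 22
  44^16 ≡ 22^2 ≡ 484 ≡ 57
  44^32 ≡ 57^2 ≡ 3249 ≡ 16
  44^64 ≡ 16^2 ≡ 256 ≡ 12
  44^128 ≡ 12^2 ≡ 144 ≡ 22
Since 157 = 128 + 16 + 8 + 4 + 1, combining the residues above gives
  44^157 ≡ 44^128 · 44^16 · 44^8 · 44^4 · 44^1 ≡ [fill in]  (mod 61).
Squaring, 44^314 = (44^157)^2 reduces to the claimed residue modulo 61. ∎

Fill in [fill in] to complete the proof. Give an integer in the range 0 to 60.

30

44^128 · 44^16 · 44^8 · 44^4 · 44^1 ≡ 22 · 57 · 22 · 12 · 44 = 14566464.
14566464 mod 61 = 30, so 44^157 ≡ 30 (mod 61).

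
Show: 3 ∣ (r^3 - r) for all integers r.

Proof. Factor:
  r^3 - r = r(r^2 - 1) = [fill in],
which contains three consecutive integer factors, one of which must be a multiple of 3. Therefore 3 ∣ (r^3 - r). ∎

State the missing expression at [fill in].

(r - 1)r(r + 1)

r(r^2 - 1) = r(r - 1)(r + 1) = (r - 1)r(r + 1).
These three factors are consecutive integers, so their product is divisible by 3.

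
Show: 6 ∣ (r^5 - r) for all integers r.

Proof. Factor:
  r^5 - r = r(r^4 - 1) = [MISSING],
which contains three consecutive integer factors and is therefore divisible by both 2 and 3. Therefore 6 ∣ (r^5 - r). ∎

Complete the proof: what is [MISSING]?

(r - 1)r(r + 1)(r^2 + 1)

r^4 - 1 = (r^2 - 1)(r^2 + 1), and r^2 - 1 = (r-1)(r+1).
So r(r^4 - 1) = (r - 1)r(r + 1)(r^2 + 1).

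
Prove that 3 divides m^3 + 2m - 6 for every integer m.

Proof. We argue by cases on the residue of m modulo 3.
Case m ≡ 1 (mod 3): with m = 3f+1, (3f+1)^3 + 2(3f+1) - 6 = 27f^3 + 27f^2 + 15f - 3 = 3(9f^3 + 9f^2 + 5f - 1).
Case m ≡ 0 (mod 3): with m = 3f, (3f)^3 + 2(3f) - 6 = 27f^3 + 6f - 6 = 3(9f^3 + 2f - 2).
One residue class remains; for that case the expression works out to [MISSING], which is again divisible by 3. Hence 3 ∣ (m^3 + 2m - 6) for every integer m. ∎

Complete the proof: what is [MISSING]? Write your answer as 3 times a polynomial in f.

3(9f^3 + 18f^2 + 14f + 2)

Only m ≡ 2 (mod 3) is unaccounted for. Put m = 3f+2:
(3f+2)^3 + 2(3f+2) - 6 expands to 27f^3 + 54f^2 + 42f + 6,
and factoring out 3 leaves 3(9f^3 + 18f^2 + 14f + 2).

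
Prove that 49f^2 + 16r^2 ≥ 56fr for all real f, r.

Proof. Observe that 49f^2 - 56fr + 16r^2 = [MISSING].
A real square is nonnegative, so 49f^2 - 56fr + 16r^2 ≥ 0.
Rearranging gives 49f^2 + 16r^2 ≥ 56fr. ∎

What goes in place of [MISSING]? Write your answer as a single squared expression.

(7f - 4r)^2

The leading and trailing coefficients are 7^2 and 4^2, and 56 = 2·7·4, so the trinomial is (7f - 4r)^2.
Hence 49f^2 - 56fr + 16r^2 ≥ 0.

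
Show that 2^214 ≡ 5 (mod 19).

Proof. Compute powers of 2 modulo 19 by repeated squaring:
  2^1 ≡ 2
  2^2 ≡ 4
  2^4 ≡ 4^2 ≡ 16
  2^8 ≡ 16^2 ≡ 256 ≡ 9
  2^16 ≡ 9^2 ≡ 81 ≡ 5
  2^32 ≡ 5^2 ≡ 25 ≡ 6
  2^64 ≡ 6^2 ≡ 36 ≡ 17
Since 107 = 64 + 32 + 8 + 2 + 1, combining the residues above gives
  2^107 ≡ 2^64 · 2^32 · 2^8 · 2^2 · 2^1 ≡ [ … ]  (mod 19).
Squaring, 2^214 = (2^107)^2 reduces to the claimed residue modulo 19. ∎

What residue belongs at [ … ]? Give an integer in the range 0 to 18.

10

Multiply the listed residues: 17 · 6 · 9 · 4 · 2 = 102 → 918 → 3672 → 7344.
Reducing modulo 19: 7344 = 386·19 + 10, so 2^107 ≡ 10.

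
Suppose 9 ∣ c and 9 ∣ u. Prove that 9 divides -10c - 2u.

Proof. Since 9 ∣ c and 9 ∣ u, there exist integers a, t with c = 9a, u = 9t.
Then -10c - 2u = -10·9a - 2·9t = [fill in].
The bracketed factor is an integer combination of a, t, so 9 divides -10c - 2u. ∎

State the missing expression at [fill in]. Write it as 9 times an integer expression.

Each term has a factor of 9: -10·9a - 2·9t = 9·(-10a - 2t).
Since -10a - 2t is an integer, 9 ∣ (-10c - 2u).

9(-10a - 2t)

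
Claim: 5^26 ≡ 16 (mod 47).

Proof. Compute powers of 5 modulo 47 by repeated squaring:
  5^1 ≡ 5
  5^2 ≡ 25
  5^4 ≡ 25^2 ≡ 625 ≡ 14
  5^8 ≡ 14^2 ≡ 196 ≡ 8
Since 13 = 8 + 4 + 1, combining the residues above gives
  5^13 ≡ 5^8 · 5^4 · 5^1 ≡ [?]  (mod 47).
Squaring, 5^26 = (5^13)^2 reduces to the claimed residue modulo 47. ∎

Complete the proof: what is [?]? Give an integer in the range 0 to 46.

5^8 · 5^4 · 5^1 ≡ 8 · 14 · 5 = 560.
560 mod 47 = 43, so 5^13 ≡ 43 (mod 47).

43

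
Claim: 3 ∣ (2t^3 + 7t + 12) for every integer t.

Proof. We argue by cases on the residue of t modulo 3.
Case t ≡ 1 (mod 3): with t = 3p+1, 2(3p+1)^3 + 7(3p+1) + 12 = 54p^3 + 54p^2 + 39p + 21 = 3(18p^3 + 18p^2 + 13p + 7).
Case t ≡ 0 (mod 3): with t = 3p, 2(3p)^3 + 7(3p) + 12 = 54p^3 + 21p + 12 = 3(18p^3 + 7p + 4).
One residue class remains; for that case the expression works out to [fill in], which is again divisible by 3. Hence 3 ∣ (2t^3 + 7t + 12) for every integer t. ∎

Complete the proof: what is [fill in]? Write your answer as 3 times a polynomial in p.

Only t ≡ 2 (mod 3) is unaccounted for. Put t = 3p+2:
2(3p+2)^3 + 7(3p+2) + 12 expands to 54p^3 + 108p^2 + 93p + 42,
and factoring out 3 leaves 3(18p^3 + 36p^2 + 31p + 14).

3(18p^3 + 36p^2 + 31p + 14)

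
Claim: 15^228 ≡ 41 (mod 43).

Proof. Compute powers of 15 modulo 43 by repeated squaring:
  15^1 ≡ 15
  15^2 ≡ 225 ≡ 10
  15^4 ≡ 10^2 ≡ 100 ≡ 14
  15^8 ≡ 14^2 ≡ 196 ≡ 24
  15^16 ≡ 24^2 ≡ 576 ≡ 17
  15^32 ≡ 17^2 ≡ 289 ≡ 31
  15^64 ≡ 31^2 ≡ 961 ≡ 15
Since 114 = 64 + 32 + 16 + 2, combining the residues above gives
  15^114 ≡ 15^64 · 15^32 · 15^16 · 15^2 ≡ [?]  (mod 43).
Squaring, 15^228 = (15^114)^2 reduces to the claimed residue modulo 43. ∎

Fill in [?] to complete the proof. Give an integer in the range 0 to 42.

Multiply the listed residues: 15 · 31 · 17 · 10 = 465 → 7905 → 79050.
Reducing modulo 43: 79050 = 1838·43 + 16, so 15^114 ≡ 16.

16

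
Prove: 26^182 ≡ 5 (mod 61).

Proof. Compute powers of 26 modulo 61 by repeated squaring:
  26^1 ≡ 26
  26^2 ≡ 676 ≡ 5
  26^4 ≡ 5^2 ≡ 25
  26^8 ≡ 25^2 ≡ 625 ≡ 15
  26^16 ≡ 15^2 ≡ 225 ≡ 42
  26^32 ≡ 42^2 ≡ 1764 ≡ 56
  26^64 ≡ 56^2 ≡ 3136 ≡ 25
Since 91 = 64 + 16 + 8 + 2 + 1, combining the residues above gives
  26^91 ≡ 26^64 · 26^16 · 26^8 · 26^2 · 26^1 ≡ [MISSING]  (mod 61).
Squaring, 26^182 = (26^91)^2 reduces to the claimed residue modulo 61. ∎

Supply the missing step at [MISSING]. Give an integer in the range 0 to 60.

Multiply the listed residues: 25 · 42 · 15 · 5 · 26 = 1050 → 15750 → 78750 → 2047500.
Reducing modulo 61: 2047500 = 33565·61 + 35, so 26^91 ≡ 35.

35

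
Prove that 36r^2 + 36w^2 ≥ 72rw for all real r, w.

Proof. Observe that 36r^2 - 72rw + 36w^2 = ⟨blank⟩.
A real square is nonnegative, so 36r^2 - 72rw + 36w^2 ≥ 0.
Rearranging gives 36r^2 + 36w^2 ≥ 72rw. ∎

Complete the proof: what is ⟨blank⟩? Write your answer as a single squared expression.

The leading and trailing coefficients are 6^2 and 6^2, and 72 = 2·6·6, so the trinomial is (6r - 6w)^2.
Hence 36r^2 - 72rw + 36w^2 ≥ 0.

(6r - 6w)^2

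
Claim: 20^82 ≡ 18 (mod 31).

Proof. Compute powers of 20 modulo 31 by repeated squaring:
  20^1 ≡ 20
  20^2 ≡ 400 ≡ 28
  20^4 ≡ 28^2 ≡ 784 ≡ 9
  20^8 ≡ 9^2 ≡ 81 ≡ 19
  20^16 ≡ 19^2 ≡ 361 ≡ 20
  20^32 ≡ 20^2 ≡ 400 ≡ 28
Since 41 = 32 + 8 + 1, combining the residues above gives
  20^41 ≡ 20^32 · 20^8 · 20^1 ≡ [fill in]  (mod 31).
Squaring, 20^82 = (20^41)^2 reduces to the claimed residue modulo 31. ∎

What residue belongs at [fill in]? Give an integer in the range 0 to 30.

Multiply the listed residues: 28 · 19 · 20 = 532 → 10640.
Reducing modulo 31: 10640 = 343·31 + 7, so 20^41 ≡ 7.

7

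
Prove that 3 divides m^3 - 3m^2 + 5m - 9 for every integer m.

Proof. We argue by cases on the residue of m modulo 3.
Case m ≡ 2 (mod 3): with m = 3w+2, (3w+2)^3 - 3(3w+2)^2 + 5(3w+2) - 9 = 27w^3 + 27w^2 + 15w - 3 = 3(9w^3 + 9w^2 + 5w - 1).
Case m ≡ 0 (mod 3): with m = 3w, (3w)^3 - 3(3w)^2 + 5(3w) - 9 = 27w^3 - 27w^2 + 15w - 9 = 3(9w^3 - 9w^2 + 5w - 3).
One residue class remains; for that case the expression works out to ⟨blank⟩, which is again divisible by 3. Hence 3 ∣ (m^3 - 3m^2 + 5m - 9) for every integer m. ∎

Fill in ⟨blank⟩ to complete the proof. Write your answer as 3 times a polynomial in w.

3(9w^3 + 2w - 2)

Only m ≡ 1 (mod 3) is unaccounted for. Put m = 3w+1:
(3w+1)^3 - 3(3w+1)^2 + 5(3w+1) - 9 expands to 27w^3 + 6w - 6,
and factoring out 3 leaves 3(9w^3 + 2w - 2).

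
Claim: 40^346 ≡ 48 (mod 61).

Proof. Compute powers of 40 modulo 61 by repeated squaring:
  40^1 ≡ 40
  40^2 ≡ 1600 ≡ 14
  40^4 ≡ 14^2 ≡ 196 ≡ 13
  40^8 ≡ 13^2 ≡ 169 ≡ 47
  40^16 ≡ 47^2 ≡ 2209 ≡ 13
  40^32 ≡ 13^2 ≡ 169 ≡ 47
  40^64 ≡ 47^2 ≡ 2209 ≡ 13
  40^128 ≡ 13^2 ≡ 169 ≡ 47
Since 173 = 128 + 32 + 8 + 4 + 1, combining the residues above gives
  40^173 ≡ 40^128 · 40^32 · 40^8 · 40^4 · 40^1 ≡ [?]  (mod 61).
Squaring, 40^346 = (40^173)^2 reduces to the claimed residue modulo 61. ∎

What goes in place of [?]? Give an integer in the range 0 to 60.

32

Multiply the listed residues: 47 · 47 · 47 · 13 · 40 = 2209 → 103823 → 1349699 → 53987960.
Reducing modulo 61: 53987960 = 885048·61 + 32, so 40^173 ≡ 32.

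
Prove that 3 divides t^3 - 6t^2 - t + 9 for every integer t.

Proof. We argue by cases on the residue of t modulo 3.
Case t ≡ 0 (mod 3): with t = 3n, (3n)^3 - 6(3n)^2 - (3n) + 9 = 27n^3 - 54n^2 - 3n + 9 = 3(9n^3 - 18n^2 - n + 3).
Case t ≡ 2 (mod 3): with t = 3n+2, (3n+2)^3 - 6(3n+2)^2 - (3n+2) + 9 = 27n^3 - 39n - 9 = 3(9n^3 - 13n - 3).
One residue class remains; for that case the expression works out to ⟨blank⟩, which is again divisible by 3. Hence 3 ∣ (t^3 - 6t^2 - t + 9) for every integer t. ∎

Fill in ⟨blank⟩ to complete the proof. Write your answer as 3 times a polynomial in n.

Only t ≡ 1 (mod 3) is unaccounted for. Put t = 3n+1:
(3n+1)^3 - 6(3n+1)^2 - (3n+1) + 9 expands to 27n^3 - 27n^2 - 30n + 3,
and factoring out 3 leaves 3(9n^3 - 9n^2 - 10n + 1).

3(9n^3 - 9n^2 - 10n + 1)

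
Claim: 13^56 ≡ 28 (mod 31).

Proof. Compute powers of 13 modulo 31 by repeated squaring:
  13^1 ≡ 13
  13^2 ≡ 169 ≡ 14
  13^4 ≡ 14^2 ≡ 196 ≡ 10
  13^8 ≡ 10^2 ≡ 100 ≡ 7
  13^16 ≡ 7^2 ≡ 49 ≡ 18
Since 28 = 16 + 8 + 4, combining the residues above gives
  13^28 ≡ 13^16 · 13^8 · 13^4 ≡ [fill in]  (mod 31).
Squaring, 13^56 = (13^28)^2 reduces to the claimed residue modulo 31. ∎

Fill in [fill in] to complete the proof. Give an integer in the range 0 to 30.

Multiply the listed residues: 18 · 7 · 10 = 126 → 1260.
Reducing modulo 31: 1260 = 40·31 + 20, so 13^28 ≡ 20.

20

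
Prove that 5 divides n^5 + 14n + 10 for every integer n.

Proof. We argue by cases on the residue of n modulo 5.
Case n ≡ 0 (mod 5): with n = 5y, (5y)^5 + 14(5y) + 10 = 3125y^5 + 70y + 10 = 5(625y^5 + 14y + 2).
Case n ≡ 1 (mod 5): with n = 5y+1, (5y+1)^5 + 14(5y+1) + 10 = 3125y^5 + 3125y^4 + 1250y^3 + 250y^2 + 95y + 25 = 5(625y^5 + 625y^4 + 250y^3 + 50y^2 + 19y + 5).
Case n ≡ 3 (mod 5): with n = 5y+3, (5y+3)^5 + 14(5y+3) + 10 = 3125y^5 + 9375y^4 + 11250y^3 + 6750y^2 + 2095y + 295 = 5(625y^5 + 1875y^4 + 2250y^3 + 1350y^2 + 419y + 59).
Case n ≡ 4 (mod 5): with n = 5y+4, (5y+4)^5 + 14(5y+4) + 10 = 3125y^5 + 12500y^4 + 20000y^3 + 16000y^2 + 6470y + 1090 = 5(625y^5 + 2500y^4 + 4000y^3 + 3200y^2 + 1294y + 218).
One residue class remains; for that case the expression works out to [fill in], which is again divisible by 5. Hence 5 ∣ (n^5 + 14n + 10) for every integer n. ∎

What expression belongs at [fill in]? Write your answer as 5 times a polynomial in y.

The residues treated are {0, 1, 3, 4}, so the missing case is n ≡ 2 (mod 5); write n = 5y+2.
Then (5y+2)^5 + 14(5y+2) + 10 = 3125y^5 + 6250y^4 + 5000y^3 + 2000y^2 + 470y + 70 = 5(625y^5 + 1250y^4 + 1000y^3 + 400y^2 + 94y + 14).

5(625y^5 + 1250y^4 + 1000y^3 + 400y^2 + 94y + 14)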